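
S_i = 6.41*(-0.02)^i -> [6.41, -0.13, 0.0, -0.0, 0.0]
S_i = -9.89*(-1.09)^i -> [-9.89, 10.78, -11.75, 12.81, -13.96]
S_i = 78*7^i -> [78, 546, 3822, 26754, 187278]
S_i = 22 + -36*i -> [22, -14, -50, -86, -122]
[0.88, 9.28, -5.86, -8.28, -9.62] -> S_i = Random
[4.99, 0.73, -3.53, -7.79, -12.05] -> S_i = 4.99 + -4.26*i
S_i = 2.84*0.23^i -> [2.84, 0.65, 0.15, 0.03, 0.01]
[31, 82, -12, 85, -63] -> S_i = Random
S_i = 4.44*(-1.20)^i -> [4.44, -5.33, 6.39, -7.67, 9.21]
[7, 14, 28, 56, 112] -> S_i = 7*2^i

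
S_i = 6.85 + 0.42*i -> [6.85, 7.27, 7.69, 8.11, 8.53]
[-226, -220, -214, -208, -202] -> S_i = -226 + 6*i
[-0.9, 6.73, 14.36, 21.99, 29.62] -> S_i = -0.90 + 7.63*i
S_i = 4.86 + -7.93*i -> [4.86, -3.07, -11.0, -18.93, -26.86]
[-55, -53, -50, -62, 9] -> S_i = Random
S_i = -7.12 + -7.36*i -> [-7.12, -14.48, -21.84, -29.2, -36.56]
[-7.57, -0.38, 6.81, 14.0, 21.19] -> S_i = -7.57 + 7.19*i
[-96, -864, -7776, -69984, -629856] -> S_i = -96*9^i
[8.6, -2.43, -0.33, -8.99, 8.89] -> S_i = Random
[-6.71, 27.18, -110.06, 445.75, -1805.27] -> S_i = -6.71*(-4.05)^i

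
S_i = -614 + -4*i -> [-614, -618, -622, -626, -630]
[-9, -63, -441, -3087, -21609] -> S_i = -9*7^i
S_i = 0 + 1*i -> [0, 1, 2, 3, 4]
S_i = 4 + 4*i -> [4, 8, 12, 16, 20]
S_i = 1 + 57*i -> [1, 58, 115, 172, 229]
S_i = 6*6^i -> [6, 36, 216, 1296, 7776]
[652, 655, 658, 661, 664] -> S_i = 652 + 3*i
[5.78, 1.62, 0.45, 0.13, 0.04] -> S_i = 5.78*0.28^i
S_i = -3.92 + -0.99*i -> [-3.92, -4.91, -5.9, -6.89, -7.88]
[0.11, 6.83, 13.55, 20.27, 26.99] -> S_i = 0.11 + 6.72*i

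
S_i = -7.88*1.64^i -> [-7.88, -12.92, -21.19, -34.76, -57.0]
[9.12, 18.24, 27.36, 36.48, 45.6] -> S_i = 9.12 + 9.12*i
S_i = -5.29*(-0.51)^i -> [-5.29, 2.7, -1.38, 0.7, -0.36]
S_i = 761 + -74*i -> [761, 687, 613, 539, 465]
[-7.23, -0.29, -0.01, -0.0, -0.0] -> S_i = -7.23*0.04^i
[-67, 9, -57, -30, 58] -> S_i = Random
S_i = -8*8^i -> [-8, -64, -512, -4096, -32768]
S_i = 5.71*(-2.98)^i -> [5.71, -17.02, 50.71, -151.11, 450.3]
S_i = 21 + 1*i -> [21, 22, 23, 24, 25]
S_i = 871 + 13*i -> [871, 884, 897, 910, 923]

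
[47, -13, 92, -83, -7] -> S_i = Random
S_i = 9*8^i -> [9, 72, 576, 4608, 36864]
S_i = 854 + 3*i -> [854, 857, 860, 863, 866]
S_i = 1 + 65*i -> [1, 66, 131, 196, 261]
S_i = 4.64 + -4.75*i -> [4.64, -0.11, -4.86, -9.61, -14.36]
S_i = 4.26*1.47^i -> [4.26, 6.26, 9.21, 13.53, 19.89]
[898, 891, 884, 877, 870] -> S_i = 898 + -7*i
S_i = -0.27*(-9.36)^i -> [-0.27, 2.53, -23.65, 221.41, -2072.37]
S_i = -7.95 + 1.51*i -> [-7.95, -6.44, -4.93, -3.42, -1.91]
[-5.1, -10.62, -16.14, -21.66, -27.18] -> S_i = -5.10 + -5.52*i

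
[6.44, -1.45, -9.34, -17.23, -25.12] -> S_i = 6.44 + -7.89*i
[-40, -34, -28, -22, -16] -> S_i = -40 + 6*i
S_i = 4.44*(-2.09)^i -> [4.44, -9.28, 19.39, -40.53, 84.72]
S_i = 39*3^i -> [39, 117, 351, 1053, 3159]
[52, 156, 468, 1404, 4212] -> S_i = 52*3^i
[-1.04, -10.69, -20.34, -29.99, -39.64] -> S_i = -1.04 + -9.65*i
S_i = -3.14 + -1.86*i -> [-3.14, -5.0, -6.86, -8.72, -10.58]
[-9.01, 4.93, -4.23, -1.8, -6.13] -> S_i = Random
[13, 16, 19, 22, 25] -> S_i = 13 + 3*i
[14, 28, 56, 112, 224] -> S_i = 14*2^i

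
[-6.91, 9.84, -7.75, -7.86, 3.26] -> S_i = Random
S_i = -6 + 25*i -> [-6, 19, 44, 69, 94]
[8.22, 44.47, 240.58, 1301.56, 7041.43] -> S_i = 8.22*5.41^i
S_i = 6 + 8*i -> [6, 14, 22, 30, 38]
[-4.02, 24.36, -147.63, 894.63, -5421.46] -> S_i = -4.02*(-6.06)^i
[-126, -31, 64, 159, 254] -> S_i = -126 + 95*i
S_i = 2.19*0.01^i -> [2.19, 0.02, 0.0, 0.0, 0.0]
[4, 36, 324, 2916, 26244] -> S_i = 4*9^i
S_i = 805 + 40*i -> [805, 845, 885, 925, 965]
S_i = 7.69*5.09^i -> [7.69, 39.14, 199.23, 1014.1, 5161.76]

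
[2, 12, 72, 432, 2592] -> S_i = 2*6^i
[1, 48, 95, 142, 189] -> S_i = 1 + 47*i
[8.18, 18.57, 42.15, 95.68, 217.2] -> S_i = 8.18*2.27^i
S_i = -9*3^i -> [-9, -27, -81, -243, -729]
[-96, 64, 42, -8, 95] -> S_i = Random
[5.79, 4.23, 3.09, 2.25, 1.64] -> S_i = 5.79*0.73^i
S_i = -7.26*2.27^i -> [-7.26, -16.48, -37.41, -84.92, -192.77]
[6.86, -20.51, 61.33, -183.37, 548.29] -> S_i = 6.86*(-2.99)^i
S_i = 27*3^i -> [27, 81, 243, 729, 2187]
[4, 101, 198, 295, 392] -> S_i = 4 + 97*i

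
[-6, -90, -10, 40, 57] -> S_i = Random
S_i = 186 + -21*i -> [186, 165, 144, 123, 102]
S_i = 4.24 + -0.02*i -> [4.24, 4.22, 4.2, 4.18, 4.16]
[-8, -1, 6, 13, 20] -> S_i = -8 + 7*i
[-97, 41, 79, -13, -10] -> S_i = Random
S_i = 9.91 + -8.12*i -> [9.91, 1.79, -6.33, -14.45, -22.57]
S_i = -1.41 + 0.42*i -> [-1.41, -0.99, -0.57, -0.15, 0.27]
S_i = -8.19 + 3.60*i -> [-8.19, -4.59, -0.99, 2.61, 6.21]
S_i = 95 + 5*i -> [95, 100, 105, 110, 115]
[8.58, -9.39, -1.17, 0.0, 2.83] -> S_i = Random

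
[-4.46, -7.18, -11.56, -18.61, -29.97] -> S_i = -4.46*1.61^i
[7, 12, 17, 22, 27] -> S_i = 7 + 5*i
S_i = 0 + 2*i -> [0, 2, 4, 6, 8]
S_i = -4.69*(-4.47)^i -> [-4.69, 20.96, -93.71, 418.89, -1872.42]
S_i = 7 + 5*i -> [7, 12, 17, 22, 27]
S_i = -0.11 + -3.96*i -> [-0.11, -4.07, -8.03, -11.99, -15.95]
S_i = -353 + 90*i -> [-353, -263, -173, -83, 7]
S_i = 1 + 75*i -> [1, 76, 151, 226, 301]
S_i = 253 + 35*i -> [253, 288, 323, 358, 393]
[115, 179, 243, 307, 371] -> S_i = 115 + 64*i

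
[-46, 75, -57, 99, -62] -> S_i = Random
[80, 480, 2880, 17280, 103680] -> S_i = 80*6^i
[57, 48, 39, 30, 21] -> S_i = 57 + -9*i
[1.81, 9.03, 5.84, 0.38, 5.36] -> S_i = Random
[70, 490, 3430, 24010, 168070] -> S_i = 70*7^i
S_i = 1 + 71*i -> [1, 72, 143, 214, 285]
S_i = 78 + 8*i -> [78, 86, 94, 102, 110]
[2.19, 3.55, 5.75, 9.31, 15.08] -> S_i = 2.19*1.62^i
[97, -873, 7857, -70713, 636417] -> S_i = 97*-9^i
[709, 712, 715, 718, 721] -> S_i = 709 + 3*i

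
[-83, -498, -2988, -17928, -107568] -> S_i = -83*6^i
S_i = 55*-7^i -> [55, -385, 2695, -18865, 132055]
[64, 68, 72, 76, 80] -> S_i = 64 + 4*i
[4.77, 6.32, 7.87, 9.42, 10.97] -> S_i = 4.77 + 1.55*i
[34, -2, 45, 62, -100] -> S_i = Random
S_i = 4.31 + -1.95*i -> [4.31, 2.36, 0.41, -1.54, -3.49]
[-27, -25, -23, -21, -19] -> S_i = -27 + 2*i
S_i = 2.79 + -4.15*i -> [2.79, -1.36, -5.51, -9.66, -13.81]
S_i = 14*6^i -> [14, 84, 504, 3024, 18144]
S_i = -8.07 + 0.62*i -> [-8.07, -7.45, -6.83, -6.21, -5.59]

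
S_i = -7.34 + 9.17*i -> [-7.34, 1.83, 11.0, 20.17, 29.34]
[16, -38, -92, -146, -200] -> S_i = 16 + -54*i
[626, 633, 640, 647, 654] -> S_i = 626 + 7*i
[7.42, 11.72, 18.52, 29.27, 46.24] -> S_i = 7.42*1.58^i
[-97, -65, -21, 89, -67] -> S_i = Random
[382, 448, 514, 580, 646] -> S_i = 382 + 66*i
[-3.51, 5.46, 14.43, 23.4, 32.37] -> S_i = -3.51 + 8.97*i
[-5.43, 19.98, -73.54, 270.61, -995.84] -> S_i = -5.43*(-3.68)^i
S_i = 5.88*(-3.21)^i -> [5.88, -18.87, 60.59, -194.49, 624.31]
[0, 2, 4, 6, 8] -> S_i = 0 + 2*i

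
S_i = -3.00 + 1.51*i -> [-3.0, -1.49, 0.02, 1.53, 3.04]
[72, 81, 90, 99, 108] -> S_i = 72 + 9*i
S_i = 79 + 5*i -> [79, 84, 89, 94, 99]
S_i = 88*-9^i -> [88, -792, 7128, -64152, 577368]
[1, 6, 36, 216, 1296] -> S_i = 1*6^i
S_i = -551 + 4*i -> [-551, -547, -543, -539, -535]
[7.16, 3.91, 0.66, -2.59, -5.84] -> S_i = 7.16 + -3.25*i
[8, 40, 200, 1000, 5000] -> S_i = 8*5^i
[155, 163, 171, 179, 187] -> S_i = 155 + 8*i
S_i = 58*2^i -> [58, 116, 232, 464, 928]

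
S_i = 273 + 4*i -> [273, 277, 281, 285, 289]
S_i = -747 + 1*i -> [-747, -746, -745, -744, -743]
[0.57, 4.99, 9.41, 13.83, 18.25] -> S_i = 0.57 + 4.42*i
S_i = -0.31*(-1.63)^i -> [-0.31, 0.51, -0.82, 1.34, -2.19]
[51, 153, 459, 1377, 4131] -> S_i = 51*3^i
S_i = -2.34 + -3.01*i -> [-2.34, -5.35, -8.36, -11.37, -14.38]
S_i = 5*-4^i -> [5, -20, 80, -320, 1280]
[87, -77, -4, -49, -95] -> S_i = Random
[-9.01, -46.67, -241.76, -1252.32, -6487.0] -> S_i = -9.01*5.18^i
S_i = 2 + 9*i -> [2, 11, 20, 29, 38]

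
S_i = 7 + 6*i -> [7, 13, 19, 25, 31]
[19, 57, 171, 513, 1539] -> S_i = 19*3^i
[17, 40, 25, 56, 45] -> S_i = Random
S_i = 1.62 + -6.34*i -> [1.62, -4.72, -11.06, -17.4, -23.74]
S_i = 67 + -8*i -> [67, 59, 51, 43, 35]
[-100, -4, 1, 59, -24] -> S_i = Random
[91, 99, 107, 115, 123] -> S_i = 91 + 8*i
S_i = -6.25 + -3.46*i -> [-6.25, -9.71, -13.17, -16.63, -20.09]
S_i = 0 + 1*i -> [0, 1, 2, 3, 4]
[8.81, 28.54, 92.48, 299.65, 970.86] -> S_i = 8.81*3.24^i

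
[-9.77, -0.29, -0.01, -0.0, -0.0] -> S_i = -9.77*0.03^i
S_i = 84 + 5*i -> [84, 89, 94, 99, 104]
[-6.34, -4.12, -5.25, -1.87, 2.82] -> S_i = Random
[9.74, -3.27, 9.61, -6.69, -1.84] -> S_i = Random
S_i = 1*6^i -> [1, 6, 36, 216, 1296]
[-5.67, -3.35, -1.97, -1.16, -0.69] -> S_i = -5.67*0.59^i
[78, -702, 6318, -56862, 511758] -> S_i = 78*-9^i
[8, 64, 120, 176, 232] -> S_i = 8 + 56*i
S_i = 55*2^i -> [55, 110, 220, 440, 880]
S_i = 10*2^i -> [10, 20, 40, 80, 160]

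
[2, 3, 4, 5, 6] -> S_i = 2 + 1*i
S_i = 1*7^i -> [1, 7, 49, 343, 2401]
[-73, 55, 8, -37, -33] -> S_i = Random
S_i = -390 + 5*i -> [-390, -385, -380, -375, -370]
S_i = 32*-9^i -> [32, -288, 2592, -23328, 209952]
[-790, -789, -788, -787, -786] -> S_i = -790 + 1*i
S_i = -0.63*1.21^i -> [-0.63, -0.76, -0.92, -1.12, -1.35]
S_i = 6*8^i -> [6, 48, 384, 3072, 24576]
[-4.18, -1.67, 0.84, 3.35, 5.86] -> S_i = -4.18 + 2.51*i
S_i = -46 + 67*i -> [-46, 21, 88, 155, 222]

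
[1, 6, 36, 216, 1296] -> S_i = 1*6^i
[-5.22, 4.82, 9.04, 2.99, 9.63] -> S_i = Random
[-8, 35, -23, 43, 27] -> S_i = Random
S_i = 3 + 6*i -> [3, 9, 15, 21, 27]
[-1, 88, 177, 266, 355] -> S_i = -1 + 89*i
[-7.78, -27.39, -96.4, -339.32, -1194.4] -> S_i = -7.78*3.52^i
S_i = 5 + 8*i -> [5, 13, 21, 29, 37]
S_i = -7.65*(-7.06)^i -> [-7.65, 54.01, -381.3, 2692.0, -19005.54]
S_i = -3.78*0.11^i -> [-3.78, -0.42, -0.05, -0.01, -0.0]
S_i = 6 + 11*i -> [6, 17, 28, 39, 50]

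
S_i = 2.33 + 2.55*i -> [2.33, 4.88, 7.43, 9.98, 12.53]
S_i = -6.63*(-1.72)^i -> [-6.63, 11.4, -19.61, 33.74, -58.03]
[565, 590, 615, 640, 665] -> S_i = 565 + 25*i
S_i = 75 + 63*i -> [75, 138, 201, 264, 327]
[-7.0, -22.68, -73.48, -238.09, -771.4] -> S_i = -7.00*3.24^i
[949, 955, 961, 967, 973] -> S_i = 949 + 6*i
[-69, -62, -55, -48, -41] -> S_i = -69 + 7*i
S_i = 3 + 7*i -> [3, 10, 17, 24, 31]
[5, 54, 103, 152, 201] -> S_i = 5 + 49*i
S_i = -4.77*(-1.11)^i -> [-4.77, 5.29, -5.88, 6.52, -7.24]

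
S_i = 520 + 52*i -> [520, 572, 624, 676, 728]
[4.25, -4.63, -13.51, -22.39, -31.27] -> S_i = 4.25 + -8.88*i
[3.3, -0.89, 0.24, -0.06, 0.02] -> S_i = 3.30*(-0.27)^i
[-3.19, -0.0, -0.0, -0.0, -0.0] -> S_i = -3.19*0.00^i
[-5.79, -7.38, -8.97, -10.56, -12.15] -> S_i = -5.79 + -1.59*i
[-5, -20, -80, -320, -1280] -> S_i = -5*4^i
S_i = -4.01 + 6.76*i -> [-4.01, 2.75, 9.51, 16.27, 23.03]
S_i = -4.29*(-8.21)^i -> [-4.29, 35.22, -289.16, 2374.03, -19490.81]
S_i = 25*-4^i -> [25, -100, 400, -1600, 6400]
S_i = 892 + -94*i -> [892, 798, 704, 610, 516]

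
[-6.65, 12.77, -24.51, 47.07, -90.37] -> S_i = -6.65*(-1.92)^i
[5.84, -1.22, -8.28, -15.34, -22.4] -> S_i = 5.84 + -7.06*i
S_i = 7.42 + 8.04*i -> [7.42, 15.46, 23.5, 31.54, 39.58]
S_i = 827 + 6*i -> [827, 833, 839, 845, 851]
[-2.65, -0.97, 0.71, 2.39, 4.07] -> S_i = -2.65 + 1.68*i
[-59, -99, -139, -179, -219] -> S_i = -59 + -40*i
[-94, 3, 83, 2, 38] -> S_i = Random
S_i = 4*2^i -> [4, 8, 16, 32, 64]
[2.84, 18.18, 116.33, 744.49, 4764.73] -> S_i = 2.84*6.40^i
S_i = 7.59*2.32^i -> [7.59, 17.61, 40.85, 94.78, 219.88]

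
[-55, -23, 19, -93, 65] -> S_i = Random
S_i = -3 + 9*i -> [-3, 6, 15, 24, 33]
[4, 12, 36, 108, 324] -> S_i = 4*3^i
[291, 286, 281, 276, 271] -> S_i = 291 + -5*i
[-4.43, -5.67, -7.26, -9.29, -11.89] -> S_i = -4.43*1.28^i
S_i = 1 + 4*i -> [1, 5, 9, 13, 17]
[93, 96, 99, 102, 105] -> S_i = 93 + 3*i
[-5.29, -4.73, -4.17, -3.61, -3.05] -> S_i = -5.29 + 0.56*i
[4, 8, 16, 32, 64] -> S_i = 4*2^i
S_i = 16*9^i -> [16, 144, 1296, 11664, 104976]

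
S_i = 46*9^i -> [46, 414, 3726, 33534, 301806]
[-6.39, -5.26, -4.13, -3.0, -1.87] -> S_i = -6.39 + 1.13*i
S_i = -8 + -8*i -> [-8, -16, -24, -32, -40]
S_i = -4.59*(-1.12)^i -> [-4.59, 5.14, -5.76, 6.45, -7.22]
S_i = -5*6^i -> [-5, -30, -180, -1080, -6480]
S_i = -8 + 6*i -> [-8, -2, 4, 10, 16]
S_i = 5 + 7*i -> [5, 12, 19, 26, 33]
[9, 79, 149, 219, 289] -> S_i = 9 + 70*i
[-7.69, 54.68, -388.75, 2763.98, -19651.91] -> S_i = -7.69*(-7.11)^i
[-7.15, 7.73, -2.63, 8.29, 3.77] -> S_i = Random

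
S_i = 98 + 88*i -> [98, 186, 274, 362, 450]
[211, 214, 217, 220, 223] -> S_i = 211 + 3*i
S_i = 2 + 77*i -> [2, 79, 156, 233, 310]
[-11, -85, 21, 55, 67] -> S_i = Random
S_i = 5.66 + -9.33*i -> [5.66, -3.67, -13.0, -22.33, -31.66]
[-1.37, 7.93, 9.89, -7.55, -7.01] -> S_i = Random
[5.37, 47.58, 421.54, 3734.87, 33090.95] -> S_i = 5.37*8.86^i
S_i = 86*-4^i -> [86, -344, 1376, -5504, 22016]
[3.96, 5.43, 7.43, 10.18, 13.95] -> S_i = 3.96*1.37^i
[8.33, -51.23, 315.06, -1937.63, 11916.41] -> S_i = 8.33*(-6.15)^i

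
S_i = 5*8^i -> [5, 40, 320, 2560, 20480]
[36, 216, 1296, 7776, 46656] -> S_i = 36*6^i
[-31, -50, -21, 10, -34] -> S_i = Random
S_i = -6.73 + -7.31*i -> [-6.73, -14.04, -21.35, -28.66, -35.97]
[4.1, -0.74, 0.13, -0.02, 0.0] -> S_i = 4.10*(-0.18)^i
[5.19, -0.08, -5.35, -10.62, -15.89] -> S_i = 5.19 + -5.27*i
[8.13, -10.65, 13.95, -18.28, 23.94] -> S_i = 8.13*(-1.31)^i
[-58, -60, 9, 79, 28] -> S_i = Random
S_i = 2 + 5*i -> [2, 7, 12, 17, 22]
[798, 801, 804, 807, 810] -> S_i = 798 + 3*i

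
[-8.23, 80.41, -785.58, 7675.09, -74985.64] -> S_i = -8.23*(-9.77)^i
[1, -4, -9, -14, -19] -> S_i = 1 + -5*i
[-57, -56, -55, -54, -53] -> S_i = -57 + 1*i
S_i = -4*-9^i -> [-4, 36, -324, 2916, -26244]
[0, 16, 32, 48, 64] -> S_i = 0 + 16*i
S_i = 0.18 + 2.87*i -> [0.18, 3.05, 5.92, 8.79, 11.66]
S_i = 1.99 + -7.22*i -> [1.99, -5.23, -12.45, -19.67, -26.89]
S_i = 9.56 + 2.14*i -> [9.56, 11.7, 13.84, 15.98, 18.12]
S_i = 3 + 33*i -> [3, 36, 69, 102, 135]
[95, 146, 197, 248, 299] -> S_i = 95 + 51*i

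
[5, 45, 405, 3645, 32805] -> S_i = 5*9^i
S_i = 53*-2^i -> [53, -106, 212, -424, 848]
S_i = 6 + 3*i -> [6, 9, 12, 15, 18]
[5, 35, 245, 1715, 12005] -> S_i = 5*7^i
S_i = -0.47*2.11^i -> [-0.47, -0.99, -2.09, -4.42, -9.32]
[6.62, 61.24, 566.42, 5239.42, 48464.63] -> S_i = 6.62*9.25^i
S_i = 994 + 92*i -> [994, 1086, 1178, 1270, 1362]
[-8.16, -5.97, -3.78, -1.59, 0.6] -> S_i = -8.16 + 2.19*i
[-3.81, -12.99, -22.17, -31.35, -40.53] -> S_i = -3.81 + -9.18*i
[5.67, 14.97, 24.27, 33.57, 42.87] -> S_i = 5.67 + 9.30*i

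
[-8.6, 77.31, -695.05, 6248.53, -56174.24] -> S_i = -8.60*(-8.99)^i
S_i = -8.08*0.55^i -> [-8.08, -4.44, -2.44, -1.34, -0.74]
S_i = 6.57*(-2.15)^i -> [6.57, -14.13, 30.37, -65.3, 140.38]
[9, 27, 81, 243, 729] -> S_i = 9*3^i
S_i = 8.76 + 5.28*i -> [8.76, 14.04, 19.32, 24.6, 29.88]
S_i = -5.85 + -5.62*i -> [-5.85, -11.47, -17.09, -22.71, -28.33]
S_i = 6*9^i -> [6, 54, 486, 4374, 39366]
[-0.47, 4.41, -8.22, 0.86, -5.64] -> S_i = Random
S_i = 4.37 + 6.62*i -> [4.37, 10.99, 17.61, 24.23, 30.85]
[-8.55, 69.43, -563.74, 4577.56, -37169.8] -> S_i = -8.55*(-8.12)^i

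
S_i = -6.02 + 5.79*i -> [-6.02, -0.23, 5.56, 11.35, 17.14]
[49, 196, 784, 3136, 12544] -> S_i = 49*4^i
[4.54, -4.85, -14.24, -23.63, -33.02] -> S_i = 4.54 + -9.39*i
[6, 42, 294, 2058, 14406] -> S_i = 6*7^i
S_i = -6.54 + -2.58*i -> [-6.54, -9.12, -11.7, -14.28, -16.86]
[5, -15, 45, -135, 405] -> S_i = 5*-3^i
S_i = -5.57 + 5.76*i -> [-5.57, 0.19, 5.95, 11.71, 17.47]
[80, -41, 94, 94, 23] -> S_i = Random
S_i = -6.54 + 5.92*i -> [-6.54, -0.62, 5.3, 11.22, 17.14]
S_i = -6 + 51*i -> [-6, 45, 96, 147, 198]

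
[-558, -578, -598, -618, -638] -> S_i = -558 + -20*i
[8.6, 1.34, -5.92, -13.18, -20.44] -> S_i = 8.60 + -7.26*i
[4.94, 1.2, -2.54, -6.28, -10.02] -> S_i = 4.94 + -3.74*i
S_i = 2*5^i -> [2, 10, 50, 250, 1250]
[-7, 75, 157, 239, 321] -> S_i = -7 + 82*i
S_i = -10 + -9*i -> [-10, -19, -28, -37, -46]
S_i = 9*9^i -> [9, 81, 729, 6561, 59049]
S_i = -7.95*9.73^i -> [-7.95, -77.35, -752.65, -7323.28, -71255.52]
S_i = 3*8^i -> [3, 24, 192, 1536, 12288]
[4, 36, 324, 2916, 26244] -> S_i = 4*9^i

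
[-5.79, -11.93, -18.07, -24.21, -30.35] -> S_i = -5.79 + -6.14*i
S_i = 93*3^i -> [93, 279, 837, 2511, 7533]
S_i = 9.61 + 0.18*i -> [9.61, 9.79, 9.97, 10.15, 10.33]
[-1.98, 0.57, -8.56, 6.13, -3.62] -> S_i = Random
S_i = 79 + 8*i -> [79, 87, 95, 103, 111]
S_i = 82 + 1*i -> [82, 83, 84, 85, 86]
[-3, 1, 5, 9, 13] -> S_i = -3 + 4*i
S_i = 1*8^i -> [1, 8, 64, 512, 4096]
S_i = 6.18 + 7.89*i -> [6.18, 14.07, 21.96, 29.85, 37.74]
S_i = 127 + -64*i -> [127, 63, -1, -65, -129]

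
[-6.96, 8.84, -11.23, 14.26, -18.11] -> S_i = -6.96*(-1.27)^i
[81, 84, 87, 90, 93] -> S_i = 81 + 3*i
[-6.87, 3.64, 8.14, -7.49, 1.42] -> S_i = Random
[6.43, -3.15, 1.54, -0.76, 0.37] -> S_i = 6.43*(-0.49)^i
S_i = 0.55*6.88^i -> [0.55, 3.78, 26.03, 179.11, 1232.3]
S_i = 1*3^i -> [1, 3, 9, 27, 81]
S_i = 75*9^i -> [75, 675, 6075, 54675, 492075]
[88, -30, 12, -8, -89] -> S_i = Random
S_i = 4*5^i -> [4, 20, 100, 500, 2500]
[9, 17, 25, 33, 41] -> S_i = 9 + 8*i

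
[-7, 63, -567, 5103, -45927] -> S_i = -7*-9^i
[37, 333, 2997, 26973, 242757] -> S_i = 37*9^i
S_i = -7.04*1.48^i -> [-7.04, -10.42, -15.42, -22.82, -33.78]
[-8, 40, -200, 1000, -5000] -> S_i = -8*-5^i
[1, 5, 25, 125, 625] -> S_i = 1*5^i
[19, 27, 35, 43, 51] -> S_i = 19 + 8*i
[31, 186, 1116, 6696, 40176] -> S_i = 31*6^i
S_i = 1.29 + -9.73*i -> [1.29, -8.44, -18.17, -27.9, -37.63]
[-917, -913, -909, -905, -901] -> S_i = -917 + 4*i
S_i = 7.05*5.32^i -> [7.05, 37.51, 199.53, 1061.51, 5647.23]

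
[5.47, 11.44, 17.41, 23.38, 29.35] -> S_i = 5.47 + 5.97*i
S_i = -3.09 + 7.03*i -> [-3.09, 3.94, 10.97, 18.0, 25.03]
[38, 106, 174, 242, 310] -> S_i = 38 + 68*i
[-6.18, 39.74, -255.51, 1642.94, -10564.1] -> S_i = -6.18*(-6.43)^i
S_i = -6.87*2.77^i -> [-6.87, -19.03, -52.71, -146.01, -404.46]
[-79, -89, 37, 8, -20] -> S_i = Random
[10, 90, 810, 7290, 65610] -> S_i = 10*9^i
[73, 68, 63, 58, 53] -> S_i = 73 + -5*i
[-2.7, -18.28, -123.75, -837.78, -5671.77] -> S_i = -2.70*6.77^i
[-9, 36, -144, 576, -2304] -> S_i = -9*-4^i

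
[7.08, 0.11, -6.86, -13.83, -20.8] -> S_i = 7.08 + -6.97*i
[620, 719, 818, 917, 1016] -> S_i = 620 + 99*i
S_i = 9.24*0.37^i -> [9.24, 3.42, 1.26, 0.47, 0.17]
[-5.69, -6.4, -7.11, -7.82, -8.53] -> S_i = -5.69 + -0.71*i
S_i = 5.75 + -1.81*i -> [5.75, 3.94, 2.13, 0.32, -1.49]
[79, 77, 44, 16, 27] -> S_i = Random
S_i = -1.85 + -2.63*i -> [-1.85, -4.48, -7.11, -9.74, -12.37]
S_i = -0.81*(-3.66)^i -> [-0.81, 2.96, -10.85, 39.71, -145.35]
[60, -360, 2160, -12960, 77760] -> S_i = 60*-6^i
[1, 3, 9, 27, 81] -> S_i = 1*3^i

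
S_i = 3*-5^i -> [3, -15, 75, -375, 1875]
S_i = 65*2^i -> [65, 130, 260, 520, 1040]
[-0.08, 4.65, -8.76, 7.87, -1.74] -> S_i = Random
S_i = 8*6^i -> [8, 48, 288, 1728, 10368]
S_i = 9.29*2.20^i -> [9.29, 20.44, 44.96, 98.92, 217.62]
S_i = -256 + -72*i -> [-256, -328, -400, -472, -544]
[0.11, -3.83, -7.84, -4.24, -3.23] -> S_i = Random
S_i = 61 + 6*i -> [61, 67, 73, 79, 85]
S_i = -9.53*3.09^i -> [-9.53, -29.45, -90.99, -281.17, -868.81]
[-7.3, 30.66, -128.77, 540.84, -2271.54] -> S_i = -7.30*(-4.20)^i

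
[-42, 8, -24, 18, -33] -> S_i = Random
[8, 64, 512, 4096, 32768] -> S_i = 8*8^i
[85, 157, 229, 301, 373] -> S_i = 85 + 72*i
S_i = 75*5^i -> [75, 375, 1875, 9375, 46875]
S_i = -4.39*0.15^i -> [-4.39, -0.66, -0.1, -0.01, -0.0]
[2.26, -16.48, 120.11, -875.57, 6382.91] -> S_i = 2.26*(-7.29)^i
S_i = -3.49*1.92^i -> [-3.49, -6.7, -12.87, -24.7, -47.43]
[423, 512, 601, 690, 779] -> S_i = 423 + 89*i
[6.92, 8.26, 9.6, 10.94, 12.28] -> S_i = 6.92 + 1.34*i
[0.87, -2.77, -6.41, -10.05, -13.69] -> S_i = 0.87 + -3.64*i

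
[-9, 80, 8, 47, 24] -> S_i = Random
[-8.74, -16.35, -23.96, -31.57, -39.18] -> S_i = -8.74 + -7.61*i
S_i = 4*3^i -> [4, 12, 36, 108, 324]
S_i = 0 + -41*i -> [0, -41, -82, -123, -164]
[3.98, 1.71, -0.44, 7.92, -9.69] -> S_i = Random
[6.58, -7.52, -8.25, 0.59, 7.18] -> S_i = Random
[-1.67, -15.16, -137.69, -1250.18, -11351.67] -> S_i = -1.67*9.08^i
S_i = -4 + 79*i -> [-4, 75, 154, 233, 312]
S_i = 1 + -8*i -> [1, -7, -15, -23, -31]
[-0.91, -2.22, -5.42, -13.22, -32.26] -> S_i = -0.91*2.44^i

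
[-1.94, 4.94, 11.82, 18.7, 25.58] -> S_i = -1.94 + 6.88*i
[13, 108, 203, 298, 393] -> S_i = 13 + 95*i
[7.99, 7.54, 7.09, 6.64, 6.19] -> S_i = 7.99 + -0.45*i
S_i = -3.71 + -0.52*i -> [-3.71, -4.23, -4.75, -5.27, -5.79]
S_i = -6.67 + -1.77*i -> [-6.67, -8.44, -10.21, -11.98, -13.75]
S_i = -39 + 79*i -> [-39, 40, 119, 198, 277]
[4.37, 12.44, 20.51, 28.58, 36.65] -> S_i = 4.37 + 8.07*i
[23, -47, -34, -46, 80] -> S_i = Random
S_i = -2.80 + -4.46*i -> [-2.8, -7.26, -11.72, -16.18, -20.64]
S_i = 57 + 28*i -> [57, 85, 113, 141, 169]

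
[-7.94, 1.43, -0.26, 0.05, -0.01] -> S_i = -7.94*(-0.18)^i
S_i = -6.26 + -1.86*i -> [-6.26, -8.12, -9.98, -11.84, -13.7]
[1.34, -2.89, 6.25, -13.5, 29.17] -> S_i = 1.34*(-2.16)^i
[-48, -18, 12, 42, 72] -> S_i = -48 + 30*i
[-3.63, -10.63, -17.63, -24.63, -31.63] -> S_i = -3.63 + -7.00*i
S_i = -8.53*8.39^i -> [-8.53, -71.57, -600.44, -5037.73, -42266.56]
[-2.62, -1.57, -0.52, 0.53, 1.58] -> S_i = -2.62 + 1.05*i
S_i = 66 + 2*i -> [66, 68, 70, 72, 74]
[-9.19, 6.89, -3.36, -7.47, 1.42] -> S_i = Random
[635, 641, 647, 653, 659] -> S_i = 635 + 6*i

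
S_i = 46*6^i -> [46, 276, 1656, 9936, 59616]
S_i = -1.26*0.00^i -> [-1.26, -0.0, -0.0, -0.0, -0.0]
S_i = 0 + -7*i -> [0, -7, -14, -21, -28]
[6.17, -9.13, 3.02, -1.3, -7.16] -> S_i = Random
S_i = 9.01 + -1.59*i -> [9.01, 7.42, 5.83, 4.24, 2.65]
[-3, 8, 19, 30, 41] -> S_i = -3 + 11*i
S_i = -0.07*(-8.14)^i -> [-0.07, 0.57, -4.64, 37.75, -307.32]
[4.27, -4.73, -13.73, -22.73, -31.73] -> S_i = 4.27 + -9.00*i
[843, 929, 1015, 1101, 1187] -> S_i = 843 + 86*i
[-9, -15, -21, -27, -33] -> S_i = -9 + -6*i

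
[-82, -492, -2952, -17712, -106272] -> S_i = -82*6^i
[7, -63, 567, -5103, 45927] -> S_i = 7*-9^i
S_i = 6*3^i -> [6, 18, 54, 162, 486]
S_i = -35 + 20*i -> [-35, -15, 5, 25, 45]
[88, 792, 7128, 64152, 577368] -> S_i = 88*9^i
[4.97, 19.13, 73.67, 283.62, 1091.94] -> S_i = 4.97*3.85^i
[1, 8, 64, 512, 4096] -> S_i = 1*8^i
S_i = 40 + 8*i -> [40, 48, 56, 64, 72]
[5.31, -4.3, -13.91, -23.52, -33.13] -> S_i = 5.31 + -9.61*i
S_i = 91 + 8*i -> [91, 99, 107, 115, 123]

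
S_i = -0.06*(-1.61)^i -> [-0.06, 0.1, -0.16, 0.25, -0.4]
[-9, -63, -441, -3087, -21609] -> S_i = -9*7^i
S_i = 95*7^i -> [95, 665, 4655, 32585, 228095]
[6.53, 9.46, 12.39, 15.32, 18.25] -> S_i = 6.53 + 2.93*i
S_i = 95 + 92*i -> [95, 187, 279, 371, 463]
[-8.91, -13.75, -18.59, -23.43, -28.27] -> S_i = -8.91 + -4.84*i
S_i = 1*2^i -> [1, 2, 4, 8, 16]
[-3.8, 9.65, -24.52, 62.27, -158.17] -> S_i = -3.80*(-2.54)^i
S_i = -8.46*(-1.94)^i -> [-8.46, 16.41, -31.84, 61.77, -119.83]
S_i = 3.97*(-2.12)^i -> [3.97, -8.42, 17.84, -37.83, 80.19]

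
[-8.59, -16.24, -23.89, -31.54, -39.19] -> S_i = -8.59 + -7.65*i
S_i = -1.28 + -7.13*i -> [-1.28, -8.41, -15.54, -22.67, -29.8]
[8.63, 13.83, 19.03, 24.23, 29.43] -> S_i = 8.63 + 5.20*i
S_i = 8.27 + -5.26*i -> [8.27, 3.01, -2.25, -7.51, -12.77]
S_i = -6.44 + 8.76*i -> [-6.44, 2.32, 11.08, 19.84, 28.6]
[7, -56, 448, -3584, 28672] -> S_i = 7*-8^i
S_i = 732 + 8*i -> [732, 740, 748, 756, 764]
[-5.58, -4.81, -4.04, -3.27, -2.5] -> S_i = -5.58 + 0.77*i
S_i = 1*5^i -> [1, 5, 25, 125, 625]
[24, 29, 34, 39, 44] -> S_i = 24 + 5*i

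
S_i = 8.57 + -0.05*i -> [8.57, 8.52, 8.47, 8.42, 8.37]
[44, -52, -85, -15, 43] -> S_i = Random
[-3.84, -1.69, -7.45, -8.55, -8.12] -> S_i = Random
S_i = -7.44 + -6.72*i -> [-7.44, -14.16, -20.88, -27.6, -34.32]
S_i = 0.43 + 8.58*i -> [0.43, 9.01, 17.59, 26.17, 34.75]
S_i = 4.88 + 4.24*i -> [4.88, 9.12, 13.36, 17.6, 21.84]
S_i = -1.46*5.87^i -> [-1.46, -8.57, -50.31, -295.3, -1733.43]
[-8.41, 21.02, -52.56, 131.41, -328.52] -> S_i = -8.41*(-2.50)^i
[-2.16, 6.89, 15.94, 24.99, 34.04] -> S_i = -2.16 + 9.05*i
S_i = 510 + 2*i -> [510, 512, 514, 516, 518]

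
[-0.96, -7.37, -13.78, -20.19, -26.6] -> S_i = -0.96 + -6.41*i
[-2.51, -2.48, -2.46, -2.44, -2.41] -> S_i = -2.51*0.99^i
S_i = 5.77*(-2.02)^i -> [5.77, -11.66, 23.54, -47.56, 96.07]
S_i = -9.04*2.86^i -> [-9.04, -25.85, -73.94, -211.48, -604.83]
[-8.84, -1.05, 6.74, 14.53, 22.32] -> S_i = -8.84 + 7.79*i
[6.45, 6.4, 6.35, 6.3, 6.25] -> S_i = 6.45 + -0.05*i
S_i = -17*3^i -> [-17, -51, -153, -459, -1377]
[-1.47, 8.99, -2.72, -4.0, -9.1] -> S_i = Random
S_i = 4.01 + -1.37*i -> [4.01, 2.64, 1.27, -0.1, -1.47]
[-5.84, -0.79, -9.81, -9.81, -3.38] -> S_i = Random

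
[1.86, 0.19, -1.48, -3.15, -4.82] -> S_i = 1.86 + -1.67*i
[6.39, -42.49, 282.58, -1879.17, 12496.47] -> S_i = 6.39*(-6.65)^i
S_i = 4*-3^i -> [4, -12, 36, -108, 324]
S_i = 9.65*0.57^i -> [9.65, 5.5, 3.14, 1.79, 1.02]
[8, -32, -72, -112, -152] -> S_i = 8 + -40*i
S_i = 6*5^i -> [6, 30, 150, 750, 3750]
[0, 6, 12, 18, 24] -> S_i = 0 + 6*i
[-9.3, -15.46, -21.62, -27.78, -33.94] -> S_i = -9.30 + -6.16*i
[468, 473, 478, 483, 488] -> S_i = 468 + 5*i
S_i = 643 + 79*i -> [643, 722, 801, 880, 959]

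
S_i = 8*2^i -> [8, 16, 32, 64, 128]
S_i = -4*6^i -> [-4, -24, -144, -864, -5184]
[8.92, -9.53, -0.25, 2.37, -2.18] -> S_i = Random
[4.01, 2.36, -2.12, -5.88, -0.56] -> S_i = Random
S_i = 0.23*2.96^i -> [0.23, 0.68, 2.02, 5.96, 17.66]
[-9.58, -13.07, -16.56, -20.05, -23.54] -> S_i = -9.58 + -3.49*i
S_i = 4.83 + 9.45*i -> [4.83, 14.28, 23.73, 33.18, 42.63]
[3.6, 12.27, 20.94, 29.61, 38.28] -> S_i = 3.60 + 8.67*i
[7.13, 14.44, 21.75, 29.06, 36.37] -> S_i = 7.13 + 7.31*i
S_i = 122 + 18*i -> [122, 140, 158, 176, 194]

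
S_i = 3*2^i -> [3, 6, 12, 24, 48]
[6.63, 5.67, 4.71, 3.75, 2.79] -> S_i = 6.63 + -0.96*i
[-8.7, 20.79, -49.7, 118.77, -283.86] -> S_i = -8.70*(-2.39)^i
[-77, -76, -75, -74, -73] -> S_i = -77 + 1*i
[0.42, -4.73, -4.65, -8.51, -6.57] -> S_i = Random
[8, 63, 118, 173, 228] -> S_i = 8 + 55*i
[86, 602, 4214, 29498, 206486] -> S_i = 86*7^i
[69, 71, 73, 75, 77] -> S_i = 69 + 2*i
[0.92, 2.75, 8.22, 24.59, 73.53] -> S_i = 0.92*2.99^i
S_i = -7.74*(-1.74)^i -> [-7.74, 13.47, -23.43, 40.77, -70.95]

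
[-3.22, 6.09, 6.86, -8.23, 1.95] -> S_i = Random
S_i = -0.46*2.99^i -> [-0.46, -1.38, -4.11, -12.3, -36.77]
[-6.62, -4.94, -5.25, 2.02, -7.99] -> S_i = Random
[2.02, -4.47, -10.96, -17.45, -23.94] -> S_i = 2.02 + -6.49*i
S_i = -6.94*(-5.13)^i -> [-6.94, 35.6, -182.64, 936.94, -4806.5]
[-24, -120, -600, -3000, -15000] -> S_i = -24*5^i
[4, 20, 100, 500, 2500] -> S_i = 4*5^i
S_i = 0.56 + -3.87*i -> [0.56, -3.31, -7.18, -11.05, -14.92]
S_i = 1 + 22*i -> [1, 23, 45, 67, 89]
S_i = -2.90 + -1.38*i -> [-2.9, -4.28, -5.66, -7.04, -8.42]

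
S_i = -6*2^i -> [-6, -12, -24, -48, -96]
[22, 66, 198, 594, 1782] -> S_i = 22*3^i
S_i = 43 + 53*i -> [43, 96, 149, 202, 255]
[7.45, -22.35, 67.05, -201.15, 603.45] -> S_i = 7.45*(-3.00)^i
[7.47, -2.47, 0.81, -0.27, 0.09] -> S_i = 7.47*(-0.33)^i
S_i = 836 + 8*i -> [836, 844, 852, 860, 868]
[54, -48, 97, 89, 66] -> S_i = Random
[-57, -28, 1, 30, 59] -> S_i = -57 + 29*i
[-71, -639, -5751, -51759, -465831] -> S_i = -71*9^i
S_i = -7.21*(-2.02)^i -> [-7.21, 14.56, -29.42, 59.43, -120.04]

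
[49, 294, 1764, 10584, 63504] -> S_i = 49*6^i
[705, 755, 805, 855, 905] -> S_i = 705 + 50*i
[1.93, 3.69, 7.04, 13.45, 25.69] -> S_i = 1.93*1.91^i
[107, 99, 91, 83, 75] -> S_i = 107 + -8*i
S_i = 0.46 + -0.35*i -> [0.46, 0.11, -0.24, -0.59, -0.94]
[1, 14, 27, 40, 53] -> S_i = 1 + 13*i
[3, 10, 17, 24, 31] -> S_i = 3 + 7*i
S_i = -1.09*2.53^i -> [-1.09, -2.76, -6.98, -17.65, -44.66]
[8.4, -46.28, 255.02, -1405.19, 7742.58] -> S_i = 8.40*(-5.51)^i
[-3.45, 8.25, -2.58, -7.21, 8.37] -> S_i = Random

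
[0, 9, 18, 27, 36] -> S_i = 0 + 9*i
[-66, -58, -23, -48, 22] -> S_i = Random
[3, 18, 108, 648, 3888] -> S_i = 3*6^i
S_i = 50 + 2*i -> [50, 52, 54, 56, 58]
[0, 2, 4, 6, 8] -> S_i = 0 + 2*i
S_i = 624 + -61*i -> [624, 563, 502, 441, 380]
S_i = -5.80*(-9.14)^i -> [-5.8, 53.01, -484.53, 4428.6, -40477.42]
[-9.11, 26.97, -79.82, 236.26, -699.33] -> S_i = -9.11*(-2.96)^i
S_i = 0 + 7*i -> [0, 7, 14, 21, 28]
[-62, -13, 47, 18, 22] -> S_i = Random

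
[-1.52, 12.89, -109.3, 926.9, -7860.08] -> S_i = -1.52*(-8.48)^i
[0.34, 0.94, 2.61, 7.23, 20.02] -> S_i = 0.34*2.77^i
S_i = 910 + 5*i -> [910, 915, 920, 925, 930]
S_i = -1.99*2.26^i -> [-1.99, -4.5, -10.16, -22.97, -51.91]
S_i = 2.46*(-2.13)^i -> [2.46, -5.24, 11.16, -23.77, 50.64]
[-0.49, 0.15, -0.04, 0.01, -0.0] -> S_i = -0.49*(-0.30)^i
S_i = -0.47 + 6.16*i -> [-0.47, 5.69, 11.85, 18.01, 24.17]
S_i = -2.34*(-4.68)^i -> [-2.34, 10.95, -51.25, 239.86, -1122.53]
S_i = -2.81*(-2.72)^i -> [-2.81, 7.64, -20.79, 56.55, -153.81]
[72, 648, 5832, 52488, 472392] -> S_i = 72*9^i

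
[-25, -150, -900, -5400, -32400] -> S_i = -25*6^i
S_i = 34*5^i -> [34, 170, 850, 4250, 21250]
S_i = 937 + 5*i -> [937, 942, 947, 952, 957]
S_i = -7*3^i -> [-7, -21, -63, -189, -567]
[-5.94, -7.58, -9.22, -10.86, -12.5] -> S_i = -5.94 + -1.64*i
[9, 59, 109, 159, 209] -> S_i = 9 + 50*i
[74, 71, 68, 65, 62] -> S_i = 74 + -3*i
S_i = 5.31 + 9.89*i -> [5.31, 15.2, 25.09, 34.98, 44.87]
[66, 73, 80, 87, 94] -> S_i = 66 + 7*i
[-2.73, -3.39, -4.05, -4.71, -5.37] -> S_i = -2.73 + -0.66*i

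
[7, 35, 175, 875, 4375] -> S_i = 7*5^i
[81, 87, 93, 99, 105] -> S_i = 81 + 6*i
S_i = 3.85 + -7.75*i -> [3.85, -3.9, -11.65, -19.4, -27.15]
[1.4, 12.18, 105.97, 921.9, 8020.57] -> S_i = 1.40*8.70^i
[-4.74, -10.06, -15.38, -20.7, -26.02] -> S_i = -4.74 + -5.32*i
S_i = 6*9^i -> [6, 54, 486, 4374, 39366]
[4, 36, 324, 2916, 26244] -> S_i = 4*9^i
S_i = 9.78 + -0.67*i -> [9.78, 9.11, 8.44, 7.77, 7.1]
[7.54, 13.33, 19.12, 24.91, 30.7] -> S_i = 7.54 + 5.79*i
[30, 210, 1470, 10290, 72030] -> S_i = 30*7^i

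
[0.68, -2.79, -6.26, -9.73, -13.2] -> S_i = 0.68 + -3.47*i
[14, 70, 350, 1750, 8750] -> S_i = 14*5^i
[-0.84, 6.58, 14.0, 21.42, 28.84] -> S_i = -0.84 + 7.42*i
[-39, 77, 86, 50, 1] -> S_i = Random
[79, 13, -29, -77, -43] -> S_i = Random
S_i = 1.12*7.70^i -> [1.12, 8.62, 66.4, 511.32, 3937.14]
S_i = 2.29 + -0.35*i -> [2.29, 1.94, 1.59, 1.24, 0.89]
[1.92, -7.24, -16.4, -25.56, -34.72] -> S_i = 1.92 + -9.16*i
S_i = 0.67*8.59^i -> [0.67, 5.76, 49.44, 424.67, 3647.94]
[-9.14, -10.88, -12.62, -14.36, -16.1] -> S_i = -9.14 + -1.74*i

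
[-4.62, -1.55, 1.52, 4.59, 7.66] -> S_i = -4.62 + 3.07*i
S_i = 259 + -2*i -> [259, 257, 255, 253, 251]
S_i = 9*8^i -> [9, 72, 576, 4608, 36864]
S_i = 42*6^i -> [42, 252, 1512, 9072, 54432]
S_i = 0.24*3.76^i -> [0.24, 0.9, 3.39, 12.76, 47.97]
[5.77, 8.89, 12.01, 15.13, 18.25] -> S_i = 5.77 + 3.12*i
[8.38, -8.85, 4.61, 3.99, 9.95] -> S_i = Random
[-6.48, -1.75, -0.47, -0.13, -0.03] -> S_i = -6.48*0.27^i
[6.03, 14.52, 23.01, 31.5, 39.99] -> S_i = 6.03 + 8.49*i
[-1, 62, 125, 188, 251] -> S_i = -1 + 63*i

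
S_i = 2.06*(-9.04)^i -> [2.06, -18.62, 168.35, -1521.85, 13757.55]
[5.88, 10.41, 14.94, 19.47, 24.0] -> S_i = 5.88 + 4.53*i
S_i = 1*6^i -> [1, 6, 36, 216, 1296]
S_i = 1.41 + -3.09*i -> [1.41, -1.68, -4.77, -7.86, -10.95]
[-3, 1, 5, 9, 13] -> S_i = -3 + 4*i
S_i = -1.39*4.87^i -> [-1.39, -6.77, -32.97, -160.55, -781.86]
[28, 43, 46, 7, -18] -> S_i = Random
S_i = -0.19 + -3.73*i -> [-0.19, -3.92, -7.65, -11.38, -15.11]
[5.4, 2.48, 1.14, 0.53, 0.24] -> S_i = 5.40*0.46^i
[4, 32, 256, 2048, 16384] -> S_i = 4*8^i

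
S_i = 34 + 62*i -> [34, 96, 158, 220, 282]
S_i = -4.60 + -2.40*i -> [-4.6, -7.0, -9.4, -11.8, -14.2]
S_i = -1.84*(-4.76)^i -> [-1.84, 8.76, -41.69, 198.44, -944.59]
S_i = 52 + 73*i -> [52, 125, 198, 271, 344]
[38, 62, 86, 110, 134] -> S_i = 38 + 24*i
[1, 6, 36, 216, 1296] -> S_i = 1*6^i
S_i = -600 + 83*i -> [-600, -517, -434, -351, -268]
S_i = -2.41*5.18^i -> [-2.41, -12.48, -64.67, -334.97, -1735.15]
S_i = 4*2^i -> [4, 8, 16, 32, 64]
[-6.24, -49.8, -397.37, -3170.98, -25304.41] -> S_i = -6.24*7.98^i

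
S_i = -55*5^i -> [-55, -275, -1375, -6875, -34375]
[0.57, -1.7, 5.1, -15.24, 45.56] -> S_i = 0.57*(-2.99)^i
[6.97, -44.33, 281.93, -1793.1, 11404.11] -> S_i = 6.97*(-6.36)^i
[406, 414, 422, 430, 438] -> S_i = 406 + 8*i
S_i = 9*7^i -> [9, 63, 441, 3087, 21609]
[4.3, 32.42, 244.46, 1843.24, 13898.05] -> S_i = 4.30*7.54^i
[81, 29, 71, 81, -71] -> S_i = Random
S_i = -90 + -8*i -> [-90, -98, -106, -114, -122]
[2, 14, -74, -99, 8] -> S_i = Random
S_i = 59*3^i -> [59, 177, 531, 1593, 4779]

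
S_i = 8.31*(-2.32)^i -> [8.31, -19.28, 44.73, -103.77, 240.74]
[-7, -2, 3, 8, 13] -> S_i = -7 + 5*i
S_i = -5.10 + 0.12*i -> [-5.1, -4.98, -4.86, -4.74, -4.62]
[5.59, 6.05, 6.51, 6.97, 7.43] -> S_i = 5.59 + 0.46*i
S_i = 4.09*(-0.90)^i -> [4.09, -3.68, 3.31, -2.98, 2.68]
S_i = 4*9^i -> [4, 36, 324, 2916, 26244]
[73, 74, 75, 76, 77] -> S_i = 73 + 1*i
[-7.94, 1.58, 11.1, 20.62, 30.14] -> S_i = -7.94 + 9.52*i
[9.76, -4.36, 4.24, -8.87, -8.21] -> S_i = Random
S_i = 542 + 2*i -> [542, 544, 546, 548, 550]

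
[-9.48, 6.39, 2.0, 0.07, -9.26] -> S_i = Random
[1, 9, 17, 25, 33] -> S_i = 1 + 8*i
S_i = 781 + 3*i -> [781, 784, 787, 790, 793]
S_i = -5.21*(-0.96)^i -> [-5.21, 5.0, -4.8, 4.61, -4.43]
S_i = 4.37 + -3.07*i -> [4.37, 1.3, -1.77, -4.84, -7.91]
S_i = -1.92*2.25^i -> [-1.92, -4.32, -9.72, -21.87, -49.21]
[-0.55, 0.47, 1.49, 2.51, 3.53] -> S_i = -0.55 + 1.02*i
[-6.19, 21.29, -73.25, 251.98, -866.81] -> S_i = -6.19*(-3.44)^i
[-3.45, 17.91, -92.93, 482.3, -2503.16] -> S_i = -3.45*(-5.19)^i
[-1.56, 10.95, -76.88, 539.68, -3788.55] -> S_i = -1.56*(-7.02)^i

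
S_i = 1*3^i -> [1, 3, 9, 27, 81]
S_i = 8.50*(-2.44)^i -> [8.5, -20.74, 50.61, -123.48, 301.29]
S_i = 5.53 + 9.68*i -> [5.53, 15.21, 24.89, 34.57, 44.25]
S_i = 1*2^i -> [1, 2, 4, 8, 16]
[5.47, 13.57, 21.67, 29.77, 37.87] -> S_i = 5.47 + 8.10*i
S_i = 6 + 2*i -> [6, 8, 10, 12, 14]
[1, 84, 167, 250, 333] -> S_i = 1 + 83*i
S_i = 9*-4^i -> [9, -36, 144, -576, 2304]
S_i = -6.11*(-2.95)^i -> [-6.11, 18.02, -53.17, 156.86, -462.73]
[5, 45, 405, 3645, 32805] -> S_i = 5*9^i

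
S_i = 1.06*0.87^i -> [1.06, 0.92, 0.8, 0.7, 0.61]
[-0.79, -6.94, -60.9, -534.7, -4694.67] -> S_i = -0.79*8.78^i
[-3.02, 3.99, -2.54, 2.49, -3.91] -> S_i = Random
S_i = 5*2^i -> [5, 10, 20, 40, 80]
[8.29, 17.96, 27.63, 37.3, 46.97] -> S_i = 8.29 + 9.67*i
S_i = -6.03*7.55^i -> [-6.03, -45.53, -343.73, -2595.12, -19593.19]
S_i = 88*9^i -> [88, 792, 7128, 64152, 577368]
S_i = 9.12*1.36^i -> [9.12, 12.4, 16.87, 22.94, 31.2]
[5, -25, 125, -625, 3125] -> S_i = 5*-5^i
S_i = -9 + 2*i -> [-9, -7, -5, -3, -1]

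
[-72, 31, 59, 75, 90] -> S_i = Random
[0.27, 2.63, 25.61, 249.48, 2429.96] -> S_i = 0.27*9.74^i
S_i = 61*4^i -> [61, 244, 976, 3904, 15616]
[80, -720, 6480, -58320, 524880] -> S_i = 80*-9^i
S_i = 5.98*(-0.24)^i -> [5.98, -1.44, 0.34, -0.08, 0.02]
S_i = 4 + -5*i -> [4, -1, -6, -11, -16]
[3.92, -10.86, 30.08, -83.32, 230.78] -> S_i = 3.92*(-2.77)^i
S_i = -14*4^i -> [-14, -56, -224, -896, -3584]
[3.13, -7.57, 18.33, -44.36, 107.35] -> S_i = 3.13*(-2.42)^i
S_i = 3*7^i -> [3, 21, 147, 1029, 7203]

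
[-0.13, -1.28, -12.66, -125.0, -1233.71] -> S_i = -0.13*9.87^i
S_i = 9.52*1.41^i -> [9.52, 13.42, 18.93, 26.69, 37.63]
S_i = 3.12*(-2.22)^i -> [3.12, -6.93, 15.38, -34.14, 75.78]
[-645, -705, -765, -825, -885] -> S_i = -645 + -60*i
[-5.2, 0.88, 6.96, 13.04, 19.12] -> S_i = -5.20 + 6.08*i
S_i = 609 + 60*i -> [609, 669, 729, 789, 849]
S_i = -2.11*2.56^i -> [-2.11, -5.4, -13.83, -35.4, -90.62]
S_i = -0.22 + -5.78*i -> [-0.22, -6.0, -11.78, -17.56, -23.34]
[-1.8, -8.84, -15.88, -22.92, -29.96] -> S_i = -1.80 + -7.04*i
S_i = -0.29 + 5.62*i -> [-0.29, 5.33, 10.95, 16.57, 22.19]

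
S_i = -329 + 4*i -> [-329, -325, -321, -317, -313]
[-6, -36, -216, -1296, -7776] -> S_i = -6*6^i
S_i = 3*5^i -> [3, 15, 75, 375, 1875]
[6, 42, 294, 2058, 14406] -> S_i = 6*7^i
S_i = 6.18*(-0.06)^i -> [6.18, -0.37, 0.02, -0.0, 0.0]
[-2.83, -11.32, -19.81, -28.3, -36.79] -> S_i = -2.83 + -8.49*i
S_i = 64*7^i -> [64, 448, 3136, 21952, 153664]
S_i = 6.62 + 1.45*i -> [6.62, 8.07, 9.52, 10.97, 12.42]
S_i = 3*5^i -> [3, 15, 75, 375, 1875]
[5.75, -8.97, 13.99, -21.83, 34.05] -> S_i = 5.75*(-1.56)^i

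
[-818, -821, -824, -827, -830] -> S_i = -818 + -3*i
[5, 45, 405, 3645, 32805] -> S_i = 5*9^i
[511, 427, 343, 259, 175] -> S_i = 511 + -84*i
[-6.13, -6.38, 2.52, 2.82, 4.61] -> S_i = Random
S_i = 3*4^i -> [3, 12, 48, 192, 768]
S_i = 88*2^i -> [88, 176, 352, 704, 1408]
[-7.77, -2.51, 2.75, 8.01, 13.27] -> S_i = -7.77 + 5.26*i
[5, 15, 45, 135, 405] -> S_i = 5*3^i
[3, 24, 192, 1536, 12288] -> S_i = 3*8^i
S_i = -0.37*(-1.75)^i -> [-0.37, 0.65, -1.13, 1.98, -3.47]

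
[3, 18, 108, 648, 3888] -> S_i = 3*6^i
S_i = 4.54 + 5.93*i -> [4.54, 10.47, 16.4, 22.33, 28.26]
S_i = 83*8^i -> [83, 664, 5312, 42496, 339968]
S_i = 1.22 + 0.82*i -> [1.22, 2.04, 2.86, 3.68, 4.5]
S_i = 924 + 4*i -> [924, 928, 932, 936, 940]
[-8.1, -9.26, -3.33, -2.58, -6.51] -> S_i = Random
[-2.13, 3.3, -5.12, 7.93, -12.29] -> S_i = -2.13*(-1.55)^i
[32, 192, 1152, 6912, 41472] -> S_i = 32*6^i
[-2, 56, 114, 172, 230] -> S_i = -2 + 58*i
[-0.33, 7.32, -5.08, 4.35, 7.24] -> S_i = Random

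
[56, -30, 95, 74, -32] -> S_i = Random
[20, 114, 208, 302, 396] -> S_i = 20 + 94*i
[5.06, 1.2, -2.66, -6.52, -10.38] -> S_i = 5.06 + -3.86*i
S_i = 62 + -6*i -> [62, 56, 50, 44, 38]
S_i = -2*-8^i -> [-2, 16, -128, 1024, -8192]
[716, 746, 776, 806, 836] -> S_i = 716 + 30*i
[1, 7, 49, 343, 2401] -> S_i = 1*7^i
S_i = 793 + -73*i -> [793, 720, 647, 574, 501]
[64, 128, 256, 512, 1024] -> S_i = 64*2^i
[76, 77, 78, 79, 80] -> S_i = 76 + 1*i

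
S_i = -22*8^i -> [-22, -176, -1408, -11264, -90112]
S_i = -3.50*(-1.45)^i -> [-3.5, 5.08, -7.36, 10.67, -15.47]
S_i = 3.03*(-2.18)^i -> [3.03, -6.61, 14.4, -31.39, 68.43]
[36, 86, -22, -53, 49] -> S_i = Random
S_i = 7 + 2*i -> [7, 9, 11, 13, 15]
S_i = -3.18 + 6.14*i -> [-3.18, 2.96, 9.1, 15.24, 21.38]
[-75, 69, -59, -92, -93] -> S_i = Random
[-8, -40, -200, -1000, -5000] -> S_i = -8*5^i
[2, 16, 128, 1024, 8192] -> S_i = 2*8^i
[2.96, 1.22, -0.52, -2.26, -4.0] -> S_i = 2.96 + -1.74*i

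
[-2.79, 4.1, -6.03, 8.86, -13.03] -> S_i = -2.79*(-1.47)^i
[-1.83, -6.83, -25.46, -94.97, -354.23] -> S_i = -1.83*3.73^i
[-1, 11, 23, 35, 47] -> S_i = -1 + 12*i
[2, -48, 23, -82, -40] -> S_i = Random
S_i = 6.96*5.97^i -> [6.96, 41.55, 248.06, 1480.92, 8841.11]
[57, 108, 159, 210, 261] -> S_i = 57 + 51*i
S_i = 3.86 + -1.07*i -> [3.86, 2.79, 1.72, 0.65, -0.42]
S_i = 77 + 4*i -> [77, 81, 85, 89, 93]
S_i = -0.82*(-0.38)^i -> [-0.82, 0.31, -0.12, 0.04, -0.02]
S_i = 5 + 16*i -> [5, 21, 37, 53, 69]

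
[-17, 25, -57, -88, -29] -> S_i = Random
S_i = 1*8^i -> [1, 8, 64, 512, 4096]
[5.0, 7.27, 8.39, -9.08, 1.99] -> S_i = Random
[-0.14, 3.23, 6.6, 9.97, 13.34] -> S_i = -0.14 + 3.37*i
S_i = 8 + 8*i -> [8, 16, 24, 32, 40]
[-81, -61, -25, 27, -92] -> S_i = Random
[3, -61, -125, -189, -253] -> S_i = 3 + -64*i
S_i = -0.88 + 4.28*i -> [-0.88, 3.4, 7.68, 11.96, 16.24]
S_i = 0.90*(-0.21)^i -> [0.9, -0.19, 0.04, -0.01, 0.0]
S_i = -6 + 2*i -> [-6, -4, -2, 0, 2]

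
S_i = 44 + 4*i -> [44, 48, 52, 56, 60]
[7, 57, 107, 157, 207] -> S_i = 7 + 50*i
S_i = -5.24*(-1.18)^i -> [-5.24, 6.18, -7.3, 8.61, -10.16]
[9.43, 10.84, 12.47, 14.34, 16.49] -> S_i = 9.43*1.15^i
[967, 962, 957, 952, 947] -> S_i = 967 + -5*i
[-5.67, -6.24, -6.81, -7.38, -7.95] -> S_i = -5.67 + -0.57*i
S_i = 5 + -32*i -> [5, -27, -59, -91, -123]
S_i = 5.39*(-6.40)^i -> [5.39, -34.5, 220.77, -1412.96, 9042.92]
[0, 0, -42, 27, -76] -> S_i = Random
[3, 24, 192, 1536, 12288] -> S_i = 3*8^i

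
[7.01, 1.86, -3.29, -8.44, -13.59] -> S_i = 7.01 + -5.15*i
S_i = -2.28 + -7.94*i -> [-2.28, -10.22, -18.16, -26.1, -34.04]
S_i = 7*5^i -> [7, 35, 175, 875, 4375]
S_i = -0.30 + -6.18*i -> [-0.3, -6.48, -12.66, -18.84, -25.02]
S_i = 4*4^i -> [4, 16, 64, 256, 1024]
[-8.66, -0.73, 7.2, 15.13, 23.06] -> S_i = -8.66 + 7.93*i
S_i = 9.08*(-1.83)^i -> [9.08, -16.62, 30.41, -55.65, 101.83]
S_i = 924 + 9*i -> [924, 933, 942, 951, 960]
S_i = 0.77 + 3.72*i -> [0.77, 4.49, 8.21, 11.93, 15.65]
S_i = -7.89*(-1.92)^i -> [-7.89, 15.15, -29.09, 55.84, -107.22]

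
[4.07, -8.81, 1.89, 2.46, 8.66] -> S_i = Random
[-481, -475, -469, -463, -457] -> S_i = -481 + 6*i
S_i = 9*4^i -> [9, 36, 144, 576, 2304]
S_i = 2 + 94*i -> [2, 96, 190, 284, 378]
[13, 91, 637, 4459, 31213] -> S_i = 13*7^i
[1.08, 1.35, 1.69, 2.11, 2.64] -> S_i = 1.08*1.25^i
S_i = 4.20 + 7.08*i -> [4.2, 11.28, 18.36, 25.44, 32.52]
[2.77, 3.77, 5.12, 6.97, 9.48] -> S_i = 2.77*1.36^i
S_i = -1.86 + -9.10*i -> [-1.86, -10.96, -20.06, -29.16, -38.26]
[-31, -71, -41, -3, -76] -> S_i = Random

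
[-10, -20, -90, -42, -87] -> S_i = Random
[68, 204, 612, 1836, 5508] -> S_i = 68*3^i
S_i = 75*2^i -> [75, 150, 300, 600, 1200]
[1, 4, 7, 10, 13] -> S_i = 1 + 3*i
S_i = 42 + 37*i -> [42, 79, 116, 153, 190]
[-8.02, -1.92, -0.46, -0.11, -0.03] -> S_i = -8.02*0.24^i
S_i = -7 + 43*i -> [-7, 36, 79, 122, 165]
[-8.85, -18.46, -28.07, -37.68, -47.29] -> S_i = -8.85 + -9.61*i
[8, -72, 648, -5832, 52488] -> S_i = 8*-9^i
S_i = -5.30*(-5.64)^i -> [-5.3, 29.89, -168.59, 950.85, -5362.81]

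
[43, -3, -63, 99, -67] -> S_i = Random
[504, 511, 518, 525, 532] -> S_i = 504 + 7*i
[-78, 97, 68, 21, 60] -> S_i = Random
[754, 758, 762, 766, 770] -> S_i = 754 + 4*i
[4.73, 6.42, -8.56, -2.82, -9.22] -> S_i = Random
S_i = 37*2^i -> [37, 74, 148, 296, 592]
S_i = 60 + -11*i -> [60, 49, 38, 27, 16]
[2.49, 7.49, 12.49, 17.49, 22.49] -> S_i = 2.49 + 5.00*i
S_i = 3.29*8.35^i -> [3.29, 27.47, 229.39, 1915.38, 15993.44]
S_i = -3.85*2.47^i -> [-3.85, -9.51, -23.49, -58.02, -143.3]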